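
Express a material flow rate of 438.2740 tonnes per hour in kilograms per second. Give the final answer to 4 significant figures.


m_dot = 438.2740 * 1000 / 3600
m_dot = 121.7 kg/s


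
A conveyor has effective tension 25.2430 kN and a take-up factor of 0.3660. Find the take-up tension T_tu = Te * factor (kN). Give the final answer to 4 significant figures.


T_tu = 25.2430 * 0.3660
T_tu = 9.239 kN


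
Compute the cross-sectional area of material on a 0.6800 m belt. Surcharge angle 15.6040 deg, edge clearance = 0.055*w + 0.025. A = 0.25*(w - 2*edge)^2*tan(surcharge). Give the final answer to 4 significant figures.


edge = 0.055*0.6800 + 0.025 = 0.0624 m
ew = 0.6800 - 2*0.0624 = 0.5552 m
A = 0.25 * 0.5552^2 * tan(15.6040 deg)
A = 0.02152 m^2


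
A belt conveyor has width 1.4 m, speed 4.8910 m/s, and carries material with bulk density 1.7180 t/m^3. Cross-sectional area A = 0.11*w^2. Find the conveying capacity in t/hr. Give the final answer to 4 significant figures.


A = 0.11 * 1.4^2 = 0.2156 m^2
C = 0.2156 * 4.8910 * 1.7180 * 3600
C = 6522 t/hr


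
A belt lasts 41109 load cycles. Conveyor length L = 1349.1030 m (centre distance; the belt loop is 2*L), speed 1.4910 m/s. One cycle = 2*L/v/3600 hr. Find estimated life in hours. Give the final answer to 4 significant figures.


cycle_time = 2 * 1349.1030 / 1.4910 / 3600 = 0.502684 hr
life = 41109 * 0.502684 = 20660 hours


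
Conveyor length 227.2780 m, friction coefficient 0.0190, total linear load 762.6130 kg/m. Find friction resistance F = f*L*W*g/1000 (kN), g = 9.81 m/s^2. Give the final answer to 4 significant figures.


F = 0.0190 * 227.2780 * 762.6130 * 9.81 / 1000
F = 32.31 kN


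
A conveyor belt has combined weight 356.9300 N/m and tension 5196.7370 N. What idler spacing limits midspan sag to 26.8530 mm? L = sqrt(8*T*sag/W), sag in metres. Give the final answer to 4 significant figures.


sag = 26.8530/1000 = 0.026853 m
L = sqrt(8 * 5196.7370 * 0.026853 / 356.9300)
L = 1.769 m


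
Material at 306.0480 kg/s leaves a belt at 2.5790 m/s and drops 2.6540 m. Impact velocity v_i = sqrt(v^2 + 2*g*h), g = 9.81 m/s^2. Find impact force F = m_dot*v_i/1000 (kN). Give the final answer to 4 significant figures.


v_i = sqrt(2.5790^2 + 2*9.81*2.6540) = 7.66308 m/s
F = 306.0480 * 7.66308 / 1000
F = 2.345 kN


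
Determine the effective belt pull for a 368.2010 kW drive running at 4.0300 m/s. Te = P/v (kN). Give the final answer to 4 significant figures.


Te = P / v = 368.2010 / 4.0300
Te = 91.37 kN


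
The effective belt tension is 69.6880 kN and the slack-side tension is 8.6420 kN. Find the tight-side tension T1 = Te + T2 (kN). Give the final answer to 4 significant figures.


T1 = Te + T2 = 69.6880 + 8.6420
T1 = 78.33 kN


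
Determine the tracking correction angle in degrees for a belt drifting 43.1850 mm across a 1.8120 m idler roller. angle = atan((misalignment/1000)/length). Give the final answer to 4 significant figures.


misalign_m = 43.1850 / 1000 = 0.043185 m
angle = atan(0.043185 / 1.8120)
angle = 1.365 deg


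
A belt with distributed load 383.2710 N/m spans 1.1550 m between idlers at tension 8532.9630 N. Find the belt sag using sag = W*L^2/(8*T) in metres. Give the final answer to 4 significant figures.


sag = 383.2710 * 1.1550^2 / (8 * 8532.9630)
sag = 0.007490 m


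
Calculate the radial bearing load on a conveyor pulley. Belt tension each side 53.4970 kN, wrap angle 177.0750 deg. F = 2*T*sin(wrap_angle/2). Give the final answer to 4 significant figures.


F = 2 * 53.4970 * sin(177.0750/2 deg)
F = 107.0 kN


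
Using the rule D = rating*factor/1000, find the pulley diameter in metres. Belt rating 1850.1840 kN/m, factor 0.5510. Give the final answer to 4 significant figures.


D = 1850.1840 * 0.5510 / 1000
D = 1.019 m


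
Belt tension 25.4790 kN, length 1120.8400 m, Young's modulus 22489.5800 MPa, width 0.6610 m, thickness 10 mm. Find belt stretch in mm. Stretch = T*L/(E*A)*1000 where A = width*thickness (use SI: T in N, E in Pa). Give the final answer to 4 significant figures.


A = 0.6610 * 0.01 = 0.00661 m^2
Stretch = 25.4790*1000 * 1120.8400 / (22489.5800e6 * 0.00661) * 1000
Stretch = 192.1 mm


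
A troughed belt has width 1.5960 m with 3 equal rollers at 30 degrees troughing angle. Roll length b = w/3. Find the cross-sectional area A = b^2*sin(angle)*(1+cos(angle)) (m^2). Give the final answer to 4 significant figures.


b = 1.5960/3 = 0.532 m
A = 0.532^2 * sin(30 deg) * (1 + cos(30 deg))
A = 0.2641 m^2


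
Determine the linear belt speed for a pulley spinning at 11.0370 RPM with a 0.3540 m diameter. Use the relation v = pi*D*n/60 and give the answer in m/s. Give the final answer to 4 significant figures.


v = pi * 0.3540 * 11.0370 / 60
v = 0.2046 m/s


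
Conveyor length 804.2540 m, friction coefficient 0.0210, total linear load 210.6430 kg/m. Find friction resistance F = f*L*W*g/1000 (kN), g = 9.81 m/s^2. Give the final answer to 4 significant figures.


F = 0.0210 * 804.2540 * 210.6430 * 9.81 / 1000
F = 34.90 kN


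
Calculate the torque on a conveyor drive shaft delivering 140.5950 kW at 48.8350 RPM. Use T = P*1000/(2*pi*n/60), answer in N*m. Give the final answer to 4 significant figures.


omega = 2*pi*48.8350/60 = 5.11399 rad/s
T = 140.5950*1000 / 5.11399
T = 27490 N*m


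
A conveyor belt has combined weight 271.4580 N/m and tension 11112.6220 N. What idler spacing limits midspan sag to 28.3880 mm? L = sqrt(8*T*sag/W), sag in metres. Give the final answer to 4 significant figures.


sag = 28.3880/1000 = 0.028388 m
L = sqrt(8 * 11112.6220 * 0.028388 / 271.4580)
L = 3.049 m


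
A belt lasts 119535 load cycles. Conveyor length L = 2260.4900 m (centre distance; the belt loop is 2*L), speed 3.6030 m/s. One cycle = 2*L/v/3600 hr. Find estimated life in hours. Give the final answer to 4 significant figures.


cycle_time = 2 * 2260.4900 / 3.6030 / 3600 = 0.348551 hr
life = 119535 * 0.348551 = 41660 hours


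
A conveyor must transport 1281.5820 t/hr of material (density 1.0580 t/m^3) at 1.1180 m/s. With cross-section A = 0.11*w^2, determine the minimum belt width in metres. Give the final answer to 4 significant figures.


A_req = 1281.5820 / (1.1180 * 1.0580 * 3600) = 0.300965 m^2
w = sqrt(0.300965 / 0.11)
w = 1.654 m


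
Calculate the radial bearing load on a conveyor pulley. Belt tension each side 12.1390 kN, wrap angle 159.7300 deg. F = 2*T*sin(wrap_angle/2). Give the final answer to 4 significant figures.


F = 2 * 12.1390 * sin(159.7300/2 deg)
F = 23.90 kN


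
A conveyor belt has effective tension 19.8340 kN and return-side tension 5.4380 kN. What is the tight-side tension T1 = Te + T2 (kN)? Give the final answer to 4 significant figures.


T1 = Te + T2 = 19.8340 + 5.4380
T1 = 25.27 kN


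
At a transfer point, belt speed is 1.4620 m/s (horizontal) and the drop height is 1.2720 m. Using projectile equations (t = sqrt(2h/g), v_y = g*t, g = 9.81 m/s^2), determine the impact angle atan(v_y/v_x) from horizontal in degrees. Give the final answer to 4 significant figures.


t = sqrt(2*1.2720/9.81) = 0.509242 s
v_y = 9.81 * 0.509242 = 4.99566 m/s
angle = atan(4.99566 / 1.4620) = 73.69 deg


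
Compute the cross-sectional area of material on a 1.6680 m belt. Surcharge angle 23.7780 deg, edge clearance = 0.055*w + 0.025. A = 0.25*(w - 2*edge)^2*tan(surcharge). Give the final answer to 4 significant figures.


edge = 0.055*1.6680 + 0.025 = 0.11674 m
ew = 1.6680 - 2*0.11674 = 1.43452 m
A = 0.25 * 1.43452^2 * tan(23.7780 deg)
A = 0.2267 m^2


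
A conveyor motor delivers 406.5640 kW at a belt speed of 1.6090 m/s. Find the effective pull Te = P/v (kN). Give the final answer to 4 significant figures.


Te = P / v = 406.5640 / 1.6090
Te = 252.7 kN


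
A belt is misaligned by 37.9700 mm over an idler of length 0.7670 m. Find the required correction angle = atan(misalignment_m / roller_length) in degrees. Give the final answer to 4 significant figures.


misalign_m = 37.9700 / 1000 = 0.037970 m
angle = atan(0.037970 / 0.7670)
angle = 2.834 deg


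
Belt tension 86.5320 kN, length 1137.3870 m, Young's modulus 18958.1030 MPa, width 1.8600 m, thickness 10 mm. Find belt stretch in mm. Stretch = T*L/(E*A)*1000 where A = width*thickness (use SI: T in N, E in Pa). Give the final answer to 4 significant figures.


A = 1.8600 * 0.01 = 0.01860 m^2
Stretch = 86.5320*1000 * 1137.3870 / (18958.1030e6 * 0.01860) * 1000
Stretch = 279.1 mm


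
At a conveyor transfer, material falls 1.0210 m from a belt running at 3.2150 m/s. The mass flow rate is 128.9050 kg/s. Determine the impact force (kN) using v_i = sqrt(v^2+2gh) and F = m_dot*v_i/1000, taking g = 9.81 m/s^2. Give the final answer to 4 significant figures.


v_i = sqrt(3.2150^2 + 2*9.81*1.0210) = 5.51074 m/s
F = 128.9050 * 5.51074 / 1000
F = 0.7104 kN


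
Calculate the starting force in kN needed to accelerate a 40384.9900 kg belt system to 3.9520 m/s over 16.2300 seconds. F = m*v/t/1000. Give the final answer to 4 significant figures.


F = 40384.9900 * 3.9520 / 16.2300 / 1000
F = 9.834 kN


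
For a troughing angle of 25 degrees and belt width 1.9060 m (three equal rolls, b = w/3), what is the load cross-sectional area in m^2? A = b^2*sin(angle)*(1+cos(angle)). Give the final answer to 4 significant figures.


b = 1.9060/3 = 0.635333 m
A = 0.635333^2 * sin(25 deg) * (1 + cos(25 deg))
A = 0.3252 m^2


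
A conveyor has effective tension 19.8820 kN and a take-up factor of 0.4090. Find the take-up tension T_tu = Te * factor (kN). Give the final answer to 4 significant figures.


T_tu = 19.8820 * 0.4090
T_tu = 8.132 kN


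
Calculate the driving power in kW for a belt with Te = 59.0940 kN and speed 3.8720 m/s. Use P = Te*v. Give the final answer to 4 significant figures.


P = Te * v = 59.0940 * 3.8720
P = 228.8 kW


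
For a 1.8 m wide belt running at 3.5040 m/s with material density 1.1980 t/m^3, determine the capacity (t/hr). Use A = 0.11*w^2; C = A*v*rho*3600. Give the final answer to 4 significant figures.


A = 0.11 * 1.8^2 = 0.3564 m^2
C = 0.3564 * 3.5040 * 1.1980 * 3600
C = 5386 t/hr


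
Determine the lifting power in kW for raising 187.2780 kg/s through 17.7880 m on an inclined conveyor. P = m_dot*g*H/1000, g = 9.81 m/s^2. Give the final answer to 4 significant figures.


P = 187.2780 * 9.81 * 17.7880 / 1000
P = 32.68 kW


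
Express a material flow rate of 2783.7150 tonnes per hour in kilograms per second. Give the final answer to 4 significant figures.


m_dot = 2783.7150 * 1000 / 3600
m_dot = 773.3 kg/s


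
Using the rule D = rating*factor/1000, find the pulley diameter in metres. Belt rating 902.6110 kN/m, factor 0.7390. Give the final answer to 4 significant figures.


D = 902.6110 * 0.7390 / 1000
D = 0.6670 m


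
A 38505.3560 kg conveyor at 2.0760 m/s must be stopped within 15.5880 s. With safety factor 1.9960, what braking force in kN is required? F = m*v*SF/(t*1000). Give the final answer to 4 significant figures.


F = 38505.3560 * 2.0760 / 15.5880 * 1.9960 / 1000
F = 10.24 kN


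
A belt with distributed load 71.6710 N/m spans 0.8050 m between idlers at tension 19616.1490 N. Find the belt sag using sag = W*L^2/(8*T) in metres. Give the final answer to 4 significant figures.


sag = 71.6710 * 0.8050^2 / (8 * 19616.1490)
sag = 0.0002960 m


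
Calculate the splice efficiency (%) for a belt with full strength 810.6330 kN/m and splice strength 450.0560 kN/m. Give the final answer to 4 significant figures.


Eff = 450.0560 / 810.6330 * 100
Eff = 55.52 %


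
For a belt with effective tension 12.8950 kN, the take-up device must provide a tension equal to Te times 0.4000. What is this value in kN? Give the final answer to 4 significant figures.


T_tu = 12.8950 * 0.4000
T_tu = 5.158 kN


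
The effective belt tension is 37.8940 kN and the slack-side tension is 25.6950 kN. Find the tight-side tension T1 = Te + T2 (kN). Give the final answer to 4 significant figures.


T1 = Te + T2 = 37.8940 + 25.6950
T1 = 63.59 kN


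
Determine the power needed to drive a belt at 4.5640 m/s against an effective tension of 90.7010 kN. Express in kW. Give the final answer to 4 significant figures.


P = Te * v = 90.7010 * 4.5640
P = 414.0 kW


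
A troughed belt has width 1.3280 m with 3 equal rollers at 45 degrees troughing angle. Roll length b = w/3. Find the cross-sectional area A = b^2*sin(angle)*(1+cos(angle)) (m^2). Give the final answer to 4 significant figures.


b = 1.3280/3 = 0.442667 m
A = 0.442667^2 * sin(45 deg) * (1 + cos(45 deg))
A = 0.2365 m^2


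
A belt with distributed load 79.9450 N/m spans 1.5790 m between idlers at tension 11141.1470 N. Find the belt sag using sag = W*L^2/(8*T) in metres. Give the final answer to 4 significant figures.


sag = 79.9450 * 1.5790^2 / (8 * 11141.1470)
sag = 0.002236 m


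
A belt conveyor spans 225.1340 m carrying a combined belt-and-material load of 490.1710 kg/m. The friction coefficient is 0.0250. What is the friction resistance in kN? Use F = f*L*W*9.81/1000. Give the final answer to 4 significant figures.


F = 0.0250 * 225.1340 * 490.1710 * 9.81 / 1000
F = 27.06 kN


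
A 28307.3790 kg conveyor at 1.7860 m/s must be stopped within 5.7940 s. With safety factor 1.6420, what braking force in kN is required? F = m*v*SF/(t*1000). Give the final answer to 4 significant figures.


F = 28307.3790 * 1.7860 / 5.7940 * 1.6420 / 1000
F = 14.33 kN


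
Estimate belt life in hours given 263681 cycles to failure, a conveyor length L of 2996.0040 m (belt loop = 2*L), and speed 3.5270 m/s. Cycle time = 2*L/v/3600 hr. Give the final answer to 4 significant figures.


cycle_time = 2 * 2996.0040 / 3.5270 / 3600 = 0.471916 hr
life = 263681 * 0.471916 = 124400 hours


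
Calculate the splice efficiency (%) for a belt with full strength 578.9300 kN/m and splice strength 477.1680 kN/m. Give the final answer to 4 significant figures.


Eff = 477.1680 / 578.9300 * 100
Eff = 82.42 %


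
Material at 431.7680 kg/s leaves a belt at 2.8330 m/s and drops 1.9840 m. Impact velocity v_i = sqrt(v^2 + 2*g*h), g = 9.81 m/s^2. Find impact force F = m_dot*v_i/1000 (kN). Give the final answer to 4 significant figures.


v_i = sqrt(2.8330^2 + 2*9.81*1.9840) = 6.85215 m/s
F = 431.7680 * 6.85215 / 1000
F = 2.959 kN


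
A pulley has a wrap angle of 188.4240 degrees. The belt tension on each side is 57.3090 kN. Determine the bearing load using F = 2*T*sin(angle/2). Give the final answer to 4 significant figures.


F = 2 * 57.3090 * sin(188.4240/2 deg)
F = 114.3 kN


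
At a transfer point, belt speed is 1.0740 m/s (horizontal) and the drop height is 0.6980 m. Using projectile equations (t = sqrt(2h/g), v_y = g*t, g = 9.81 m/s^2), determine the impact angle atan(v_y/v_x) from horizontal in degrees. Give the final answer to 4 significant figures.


t = sqrt(2*0.6980/9.81) = 0.377232 s
v_y = 9.81 * 0.377232 = 3.70065 m/s
angle = atan(3.70065 / 1.0740) = 73.82 deg


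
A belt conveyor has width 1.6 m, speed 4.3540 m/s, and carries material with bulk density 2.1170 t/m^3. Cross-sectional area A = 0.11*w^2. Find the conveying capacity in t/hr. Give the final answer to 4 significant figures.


A = 0.11 * 1.6^2 = 0.2816 m^2
C = 0.2816 * 4.3540 * 2.1170 * 3600
C = 9344 t/hr


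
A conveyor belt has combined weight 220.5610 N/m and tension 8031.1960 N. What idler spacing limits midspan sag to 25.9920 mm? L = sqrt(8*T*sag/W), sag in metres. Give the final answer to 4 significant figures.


sag = 25.9920/1000 = 0.025992 m
L = sqrt(8 * 8031.1960 * 0.025992 / 220.5610)
L = 2.752 m


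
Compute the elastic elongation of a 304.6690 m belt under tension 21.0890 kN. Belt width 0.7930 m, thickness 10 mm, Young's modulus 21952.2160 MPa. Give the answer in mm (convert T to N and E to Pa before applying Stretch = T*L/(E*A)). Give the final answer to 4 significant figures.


A = 0.7930 * 0.01 = 0.00793 m^2
Stretch = 21.0890*1000 * 304.6690 / (21952.2160e6 * 0.00793) * 1000
Stretch = 36.91 mm


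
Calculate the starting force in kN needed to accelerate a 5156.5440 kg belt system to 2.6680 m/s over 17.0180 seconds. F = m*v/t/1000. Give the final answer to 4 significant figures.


F = 5156.5440 * 2.6680 / 17.0180 / 1000
F = 0.8084 kN


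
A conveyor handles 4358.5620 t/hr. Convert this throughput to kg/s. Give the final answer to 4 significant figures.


m_dot = 4358.5620 * 1000 / 3600
m_dot = 1211 kg/s


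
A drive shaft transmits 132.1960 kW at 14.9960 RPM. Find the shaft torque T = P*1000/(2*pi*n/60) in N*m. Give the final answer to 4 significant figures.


omega = 2*pi*14.9960/60 = 1.57038 rad/s
T = 132.1960*1000 / 1.57038
T = 84180 N*m


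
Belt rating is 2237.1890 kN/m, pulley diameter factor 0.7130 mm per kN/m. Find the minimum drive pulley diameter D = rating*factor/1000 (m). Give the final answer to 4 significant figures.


D = 2237.1890 * 0.7130 / 1000
D = 1.595 m


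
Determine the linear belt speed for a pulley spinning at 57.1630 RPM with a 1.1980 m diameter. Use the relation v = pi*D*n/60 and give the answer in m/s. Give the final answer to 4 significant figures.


v = pi * 1.1980 * 57.1630 / 60
v = 3.586 m/s


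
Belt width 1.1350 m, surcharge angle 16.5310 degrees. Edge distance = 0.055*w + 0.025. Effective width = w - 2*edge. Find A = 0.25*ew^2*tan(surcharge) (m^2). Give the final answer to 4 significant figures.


edge = 0.055*1.1350 + 0.025 = 0.087425 m
ew = 1.1350 - 2*0.087425 = 0.96015 m
A = 0.25 * 0.96015^2 * tan(16.5310 deg)
A = 0.06840 m^2


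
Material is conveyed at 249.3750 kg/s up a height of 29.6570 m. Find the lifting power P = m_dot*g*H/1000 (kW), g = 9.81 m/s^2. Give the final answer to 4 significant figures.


P = 249.3750 * 9.81 * 29.6570 / 1000
P = 72.55 kW


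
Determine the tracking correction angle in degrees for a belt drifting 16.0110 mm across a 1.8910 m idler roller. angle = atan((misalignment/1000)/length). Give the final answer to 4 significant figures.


misalign_m = 16.0110 / 1000 = 0.016011 m
angle = atan(0.016011 / 1.8910)
angle = 0.4851 deg


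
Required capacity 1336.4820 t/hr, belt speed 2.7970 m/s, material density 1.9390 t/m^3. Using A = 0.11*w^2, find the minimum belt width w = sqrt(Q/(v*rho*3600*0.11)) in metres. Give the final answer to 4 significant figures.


A_req = 1336.4820 / (2.7970 * 1.9390 * 3600) = 0.0684527 m^2
w = sqrt(0.0684527 / 0.11)
w = 0.7889 m


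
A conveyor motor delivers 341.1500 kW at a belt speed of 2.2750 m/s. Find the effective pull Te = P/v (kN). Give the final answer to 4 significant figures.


Te = P / v = 341.1500 / 2.2750
Te = 150.0 kN


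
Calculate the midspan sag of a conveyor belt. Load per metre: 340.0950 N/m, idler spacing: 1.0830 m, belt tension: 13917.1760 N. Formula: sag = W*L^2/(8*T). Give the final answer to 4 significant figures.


sag = 340.0950 * 1.0830^2 / (8 * 13917.1760)
sag = 0.003583 m


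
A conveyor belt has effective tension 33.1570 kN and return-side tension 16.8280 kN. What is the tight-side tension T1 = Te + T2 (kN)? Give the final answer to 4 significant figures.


T1 = Te + T2 = 33.1570 + 16.8280
T1 = 49.98 kN


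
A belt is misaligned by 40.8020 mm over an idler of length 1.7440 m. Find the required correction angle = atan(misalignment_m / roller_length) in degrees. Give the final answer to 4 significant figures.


misalign_m = 40.8020 / 1000 = 0.040802 m
angle = atan(0.040802 / 1.7440)
angle = 1.340 deg


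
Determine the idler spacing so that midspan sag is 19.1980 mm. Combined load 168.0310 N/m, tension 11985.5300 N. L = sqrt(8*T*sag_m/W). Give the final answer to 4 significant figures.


sag = 19.1980/1000 = 0.019198 m
L = sqrt(8 * 11985.5300 * 0.019198 / 168.0310)
L = 3.310 m


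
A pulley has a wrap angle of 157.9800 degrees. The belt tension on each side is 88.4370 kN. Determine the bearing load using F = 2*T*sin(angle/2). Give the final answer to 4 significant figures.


F = 2 * 88.4370 * sin(157.9800/2 deg)
F = 173.6 kN


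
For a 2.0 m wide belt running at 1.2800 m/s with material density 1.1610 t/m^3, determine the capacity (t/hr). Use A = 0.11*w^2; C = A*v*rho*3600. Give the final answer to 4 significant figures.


A = 0.11 * 2.0^2 = 0.44 m^2
C = 0.44 * 1.2800 * 1.1610 * 3600
C = 2354 t/hr


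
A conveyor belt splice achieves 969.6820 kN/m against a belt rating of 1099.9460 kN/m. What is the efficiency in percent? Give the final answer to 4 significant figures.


Eff = 969.6820 / 1099.9460 * 100
Eff = 88.16 %


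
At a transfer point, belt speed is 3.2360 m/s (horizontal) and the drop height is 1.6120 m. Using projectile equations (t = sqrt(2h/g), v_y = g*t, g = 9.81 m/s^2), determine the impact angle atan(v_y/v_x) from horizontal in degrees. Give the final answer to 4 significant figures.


t = sqrt(2*1.6120/9.81) = 0.573275 s
v_y = 9.81 * 0.573275 = 5.62383 m/s
angle = atan(5.62383 / 3.2360) = 60.08 deg


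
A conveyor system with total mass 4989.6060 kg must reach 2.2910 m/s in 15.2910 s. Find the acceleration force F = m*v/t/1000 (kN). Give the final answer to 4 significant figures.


F = 4989.6060 * 2.2910 / 15.2910 / 1000
F = 0.7476 kN


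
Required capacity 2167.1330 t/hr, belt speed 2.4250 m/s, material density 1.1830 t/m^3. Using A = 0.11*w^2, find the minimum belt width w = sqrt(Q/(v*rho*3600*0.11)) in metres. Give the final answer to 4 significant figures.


A_req = 2167.1330 / (2.4250 * 1.1830 * 3600) = 0.209839 m^2
w = sqrt(0.209839 / 0.11)
w = 1.381 m


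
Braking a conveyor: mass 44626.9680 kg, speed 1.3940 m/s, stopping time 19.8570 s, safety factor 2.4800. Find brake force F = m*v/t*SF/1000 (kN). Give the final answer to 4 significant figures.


F = 44626.9680 * 1.3940 / 19.8570 * 2.4800 / 1000
F = 7.770 kN


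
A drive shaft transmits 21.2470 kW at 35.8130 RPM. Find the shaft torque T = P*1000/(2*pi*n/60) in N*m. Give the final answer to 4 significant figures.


omega = 2*pi*35.8130/60 = 3.75033 rad/s
T = 21.2470*1000 / 3.75033
T = 5665 N*m


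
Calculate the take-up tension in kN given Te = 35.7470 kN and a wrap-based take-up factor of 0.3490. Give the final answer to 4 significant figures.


T_tu = 35.7470 * 0.3490
T_tu = 12.48 kN


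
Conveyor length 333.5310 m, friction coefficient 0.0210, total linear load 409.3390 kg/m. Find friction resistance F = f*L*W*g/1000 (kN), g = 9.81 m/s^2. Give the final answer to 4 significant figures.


F = 0.0210 * 333.5310 * 409.3390 * 9.81 / 1000
F = 28.13 kN


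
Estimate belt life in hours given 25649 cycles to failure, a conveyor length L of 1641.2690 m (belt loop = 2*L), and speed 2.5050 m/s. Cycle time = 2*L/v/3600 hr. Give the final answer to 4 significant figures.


cycle_time = 2 * 1641.2690 / 2.5050 / 3600 = 0.363998 hr
life = 25649 * 0.363998 = 9336 hours


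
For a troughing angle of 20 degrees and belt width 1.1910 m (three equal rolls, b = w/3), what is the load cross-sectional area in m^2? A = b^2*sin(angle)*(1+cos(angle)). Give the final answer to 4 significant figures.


b = 1.1910/3 = 0.397 m
A = 0.397^2 * sin(20 deg) * (1 + cos(20 deg))
A = 0.1046 m^2


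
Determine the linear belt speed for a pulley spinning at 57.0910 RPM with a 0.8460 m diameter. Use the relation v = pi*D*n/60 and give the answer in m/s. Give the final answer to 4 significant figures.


v = pi * 0.8460 * 57.0910 / 60
v = 2.529 m/s


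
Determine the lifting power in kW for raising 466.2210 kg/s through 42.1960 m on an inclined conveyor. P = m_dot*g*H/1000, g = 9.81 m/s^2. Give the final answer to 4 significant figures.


P = 466.2210 * 9.81 * 42.1960 / 1000
P = 193.0 kW


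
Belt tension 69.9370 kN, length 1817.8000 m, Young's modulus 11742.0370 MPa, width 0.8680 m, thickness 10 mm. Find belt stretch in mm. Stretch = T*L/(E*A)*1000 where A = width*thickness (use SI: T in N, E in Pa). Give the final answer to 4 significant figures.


A = 0.8680 * 0.01 = 0.00868 m^2
Stretch = 69.9370*1000 * 1817.8000 / (11742.0370e6 * 0.00868) * 1000
Stretch = 1247 mm


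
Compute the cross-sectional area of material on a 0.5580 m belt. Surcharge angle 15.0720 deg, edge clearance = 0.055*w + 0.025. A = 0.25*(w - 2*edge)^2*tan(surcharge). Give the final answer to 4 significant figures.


edge = 0.055*0.5580 + 0.025 = 0.05569 m
ew = 0.5580 - 2*0.05569 = 0.44662 m
A = 0.25 * 0.44662^2 * tan(15.0720 deg)
A = 0.01343 m^2


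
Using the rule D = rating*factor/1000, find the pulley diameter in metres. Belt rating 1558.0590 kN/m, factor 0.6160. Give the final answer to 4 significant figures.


D = 1558.0590 * 0.6160 / 1000
D = 0.9598 m


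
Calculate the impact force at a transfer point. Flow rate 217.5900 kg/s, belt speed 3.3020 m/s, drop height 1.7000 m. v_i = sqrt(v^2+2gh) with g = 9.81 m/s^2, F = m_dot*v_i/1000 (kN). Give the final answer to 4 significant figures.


v_i = sqrt(3.3020^2 + 2*9.81*1.7000) = 6.65261 m/s
F = 217.5900 * 6.65261 / 1000
F = 1.448 kN


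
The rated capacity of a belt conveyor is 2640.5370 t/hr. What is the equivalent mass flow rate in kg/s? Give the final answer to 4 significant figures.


m_dot = 2640.5370 * 1000 / 3600
m_dot = 733.5 kg/s


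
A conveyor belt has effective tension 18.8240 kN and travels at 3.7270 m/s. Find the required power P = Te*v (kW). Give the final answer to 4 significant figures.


P = Te * v = 18.8240 * 3.7270
P = 70.16 kW


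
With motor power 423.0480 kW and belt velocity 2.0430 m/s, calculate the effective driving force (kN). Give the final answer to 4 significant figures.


Te = P / v = 423.0480 / 2.0430
Te = 207.1 kN


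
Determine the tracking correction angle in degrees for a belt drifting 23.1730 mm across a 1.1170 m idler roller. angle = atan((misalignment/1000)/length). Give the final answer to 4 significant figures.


misalign_m = 23.1730 / 1000 = 0.023173 m
angle = atan(0.023173 / 1.1170)
angle = 1.188 deg


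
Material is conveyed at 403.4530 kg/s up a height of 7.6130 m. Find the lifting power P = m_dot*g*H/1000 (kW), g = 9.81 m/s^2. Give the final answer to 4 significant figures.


P = 403.4530 * 9.81 * 7.6130 / 1000
P = 30.13 kW


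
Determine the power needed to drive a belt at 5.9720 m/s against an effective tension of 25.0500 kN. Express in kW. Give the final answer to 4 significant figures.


P = Te * v = 25.0500 * 5.9720
P = 149.6 kW


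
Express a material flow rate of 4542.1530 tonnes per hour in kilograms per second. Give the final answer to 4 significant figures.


m_dot = 4542.1530 * 1000 / 3600
m_dot = 1262 kg/s


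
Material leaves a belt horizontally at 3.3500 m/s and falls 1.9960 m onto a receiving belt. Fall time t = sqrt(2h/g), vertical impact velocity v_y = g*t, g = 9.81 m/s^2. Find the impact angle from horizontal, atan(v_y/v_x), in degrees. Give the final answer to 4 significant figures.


t = sqrt(2*1.9960/9.81) = 0.637912 s
v_y = 9.81 * 0.637912 = 6.25792 m/s
angle = atan(6.25792 / 3.3500) = 61.84 deg


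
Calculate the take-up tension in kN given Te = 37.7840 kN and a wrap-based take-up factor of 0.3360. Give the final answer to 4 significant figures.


T_tu = 37.7840 * 0.3360
T_tu = 12.70 kN


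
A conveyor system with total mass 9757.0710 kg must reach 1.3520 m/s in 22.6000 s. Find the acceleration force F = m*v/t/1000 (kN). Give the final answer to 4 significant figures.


F = 9757.0710 * 1.3520 / 22.6000 / 1000
F = 0.5837 kN


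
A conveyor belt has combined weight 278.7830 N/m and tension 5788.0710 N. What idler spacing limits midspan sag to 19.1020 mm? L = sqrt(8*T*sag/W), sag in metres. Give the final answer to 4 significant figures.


sag = 19.1020/1000 = 0.019102 m
L = sqrt(8 * 5788.0710 * 0.019102 / 278.7830)
L = 1.781 m


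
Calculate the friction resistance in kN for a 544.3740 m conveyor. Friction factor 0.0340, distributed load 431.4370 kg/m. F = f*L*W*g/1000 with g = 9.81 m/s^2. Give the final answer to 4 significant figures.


F = 0.0340 * 544.3740 * 431.4370 * 9.81 / 1000
F = 78.34 kN


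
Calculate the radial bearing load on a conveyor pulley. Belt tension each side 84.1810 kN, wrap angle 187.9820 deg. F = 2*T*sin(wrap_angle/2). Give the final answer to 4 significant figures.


F = 2 * 84.1810 * sin(187.9820/2 deg)
F = 168.0 kN


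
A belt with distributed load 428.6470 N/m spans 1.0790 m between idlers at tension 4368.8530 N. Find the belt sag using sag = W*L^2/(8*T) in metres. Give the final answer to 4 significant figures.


sag = 428.6470 * 1.0790^2 / (8 * 4368.8530)
sag = 0.01428 m


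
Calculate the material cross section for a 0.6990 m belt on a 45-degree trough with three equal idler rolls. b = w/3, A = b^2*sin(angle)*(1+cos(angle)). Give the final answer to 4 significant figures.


b = 0.6990/3 = 0.233 m
A = 0.233^2 * sin(45 deg) * (1 + cos(45 deg))
A = 0.06553 m^2


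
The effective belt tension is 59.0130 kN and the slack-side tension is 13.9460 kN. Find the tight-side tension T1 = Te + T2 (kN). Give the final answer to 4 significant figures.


T1 = Te + T2 = 59.0130 + 13.9460
T1 = 72.96 kN


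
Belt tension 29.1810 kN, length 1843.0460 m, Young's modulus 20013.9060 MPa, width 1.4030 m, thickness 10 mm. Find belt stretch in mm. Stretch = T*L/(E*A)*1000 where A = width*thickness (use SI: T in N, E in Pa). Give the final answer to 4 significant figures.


A = 1.4030 * 0.01 = 0.01403 m^2
Stretch = 29.1810*1000 * 1843.0460 / (20013.9060e6 * 0.01403) * 1000
Stretch = 191.5 mm


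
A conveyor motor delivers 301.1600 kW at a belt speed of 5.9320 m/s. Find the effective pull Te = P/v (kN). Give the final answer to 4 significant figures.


Te = P / v = 301.1600 / 5.9320
Te = 50.77 kN


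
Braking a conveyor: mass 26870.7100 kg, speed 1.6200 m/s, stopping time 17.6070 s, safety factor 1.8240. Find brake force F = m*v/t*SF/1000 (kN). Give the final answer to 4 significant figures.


F = 26870.7100 * 1.6200 / 17.6070 * 1.8240 / 1000
F = 4.510 kN


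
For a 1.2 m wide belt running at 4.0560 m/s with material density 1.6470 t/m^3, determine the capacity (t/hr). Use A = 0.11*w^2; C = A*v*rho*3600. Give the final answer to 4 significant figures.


A = 0.11 * 1.2^2 = 0.1584 m^2
C = 0.1584 * 4.0560 * 1.6470 * 3600
C = 3809 t/hr


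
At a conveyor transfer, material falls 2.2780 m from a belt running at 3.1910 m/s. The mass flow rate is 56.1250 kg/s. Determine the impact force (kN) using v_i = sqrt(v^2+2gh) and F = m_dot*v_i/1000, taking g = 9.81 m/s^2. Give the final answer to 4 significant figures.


v_i = sqrt(3.1910^2 + 2*9.81*2.2780) = 7.40789 m/s
F = 56.1250 * 7.40789 / 1000
F = 0.4158 kN


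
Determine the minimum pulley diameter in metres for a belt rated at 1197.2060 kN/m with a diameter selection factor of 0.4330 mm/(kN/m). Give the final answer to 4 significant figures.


D = 1197.2060 * 0.4330 / 1000
D = 0.5184 m


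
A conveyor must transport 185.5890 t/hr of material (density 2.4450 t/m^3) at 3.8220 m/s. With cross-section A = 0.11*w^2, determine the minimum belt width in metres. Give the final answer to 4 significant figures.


A_req = 185.5890 / (3.8220 * 2.4450 * 3600) = 0.00551671 m^2
w = sqrt(0.00551671 / 0.11)
w = 0.2239 m


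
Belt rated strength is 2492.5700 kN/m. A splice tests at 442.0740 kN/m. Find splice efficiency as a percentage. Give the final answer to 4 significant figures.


Eff = 442.0740 / 2492.5700 * 100
Eff = 17.74 %


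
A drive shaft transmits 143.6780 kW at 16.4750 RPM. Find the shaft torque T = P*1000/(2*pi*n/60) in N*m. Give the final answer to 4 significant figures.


omega = 2*pi*16.4750/60 = 1.72526 rad/s
T = 143.6780*1000 / 1.72526
T = 83280 N*m


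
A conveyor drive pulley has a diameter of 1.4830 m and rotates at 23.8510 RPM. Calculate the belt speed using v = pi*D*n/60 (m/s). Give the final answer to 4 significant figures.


v = pi * 1.4830 * 23.8510 / 60
v = 1.852 m/s


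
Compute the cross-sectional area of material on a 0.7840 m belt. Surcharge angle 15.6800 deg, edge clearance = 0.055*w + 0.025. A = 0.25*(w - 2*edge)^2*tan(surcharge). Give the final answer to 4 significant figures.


edge = 0.055*0.7840 + 0.025 = 0.06812 m
ew = 0.7840 - 2*0.06812 = 0.64776 m
A = 0.25 * 0.64776^2 * tan(15.6800 deg)
A = 0.02945 m^2


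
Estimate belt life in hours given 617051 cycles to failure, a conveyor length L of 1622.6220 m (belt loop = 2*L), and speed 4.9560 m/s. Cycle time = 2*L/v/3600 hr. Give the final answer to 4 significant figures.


cycle_time = 2 * 1622.6220 / 4.9560 / 3600 = 0.181892 hr
life = 617051 * 0.181892 = 112200 hours


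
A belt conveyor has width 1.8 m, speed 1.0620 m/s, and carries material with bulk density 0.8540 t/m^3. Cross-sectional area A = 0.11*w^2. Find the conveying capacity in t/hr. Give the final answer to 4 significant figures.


A = 0.11 * 1.8^2 = 0.3564 m^2
C = 0.3564 * 1.0620 * 0.8540 * 3600
C = 1164 t/hr


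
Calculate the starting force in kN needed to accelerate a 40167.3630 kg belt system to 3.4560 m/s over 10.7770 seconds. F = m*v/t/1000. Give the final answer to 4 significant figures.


F = 40167.3630 * 3.4560 / 10.7770 / 1000
F = 12.88 kN


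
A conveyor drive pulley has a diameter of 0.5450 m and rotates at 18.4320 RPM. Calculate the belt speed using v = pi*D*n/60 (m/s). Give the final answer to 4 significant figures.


v = pi * 0.5450 * 18.4320 / 60
v = 0.5260 m/s


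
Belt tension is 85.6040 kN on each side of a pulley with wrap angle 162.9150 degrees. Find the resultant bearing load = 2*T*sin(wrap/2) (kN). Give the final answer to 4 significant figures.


F = 2 * 85.6040 * sin(162.9150/2 deg)
F = 169.3 kN


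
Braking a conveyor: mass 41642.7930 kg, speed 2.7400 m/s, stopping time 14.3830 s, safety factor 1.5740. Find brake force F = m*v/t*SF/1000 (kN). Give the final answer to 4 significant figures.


F = 41642.7930 * 2.7400 / 14.3830 * 1.5740 / 1000
F = 12.49 kN


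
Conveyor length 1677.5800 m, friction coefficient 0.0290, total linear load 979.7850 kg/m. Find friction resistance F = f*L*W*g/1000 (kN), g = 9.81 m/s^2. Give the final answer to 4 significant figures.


F = 0.0290 * 1677.5800 * 979.7850 * 9.81 / 1000
F = 467.6 kN


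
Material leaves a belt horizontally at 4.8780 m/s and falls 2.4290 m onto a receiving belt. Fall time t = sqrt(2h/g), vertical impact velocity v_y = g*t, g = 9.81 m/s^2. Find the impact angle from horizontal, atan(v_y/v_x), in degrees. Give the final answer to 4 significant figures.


t = sqrt(2*2.4290/9.81) = 0.703711 s
v_y = 9.81 * 0.703711 = 6.9034 m/s
angle = atan(6.9034 / 4.8780) = 54.75 deg


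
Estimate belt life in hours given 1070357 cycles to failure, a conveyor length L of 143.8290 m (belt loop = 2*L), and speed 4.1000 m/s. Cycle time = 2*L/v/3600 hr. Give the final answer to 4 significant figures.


cycle_time = 2 * 143.8290 / 4.1000 / 3600 = 0.019489 hr
life = 1070357 * 0.019489 = 20860 hours


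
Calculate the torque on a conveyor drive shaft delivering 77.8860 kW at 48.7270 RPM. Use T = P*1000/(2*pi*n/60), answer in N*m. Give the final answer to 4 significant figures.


omega = 2*pi*48.7270/60 = 5.10268 rad/s
T = 77.8860*1000 / 5.10268
T = 15260 N*m


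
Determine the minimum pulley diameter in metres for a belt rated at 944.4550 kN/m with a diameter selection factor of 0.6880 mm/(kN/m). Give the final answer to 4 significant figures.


D = 944.4550 * 0.6880 / 1000
D = 0.6498 m


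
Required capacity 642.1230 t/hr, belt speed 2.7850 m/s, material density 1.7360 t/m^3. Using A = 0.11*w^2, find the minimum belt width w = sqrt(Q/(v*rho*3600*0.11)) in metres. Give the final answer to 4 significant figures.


A_req = 642.1230 / (2.7850 * 1.7360 * 3600) = 0.0368927 m^2
w = sqrt(0.0368927 / 0.11)
w = 0.5791 m


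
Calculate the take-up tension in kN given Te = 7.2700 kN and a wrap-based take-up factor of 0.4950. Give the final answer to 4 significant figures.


T_tu = 7.2700 * 0.4950
T_tu = 3.599 kN


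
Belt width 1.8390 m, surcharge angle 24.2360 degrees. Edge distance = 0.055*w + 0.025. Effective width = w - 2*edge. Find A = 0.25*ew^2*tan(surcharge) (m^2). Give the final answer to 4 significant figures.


edge = 0.055*1.8390 + 0.025 = 0.126145 m
ew = 1.8390 - 2*0.126145 = 1.58671 m
A = 0.25 * 1.58671^2 * tan(24.2360 deg)
A = 0.2833 m^2


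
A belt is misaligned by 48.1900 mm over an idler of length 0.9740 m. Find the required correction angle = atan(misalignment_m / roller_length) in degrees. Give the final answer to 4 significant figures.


misalign_m = 48.1900 / 1000 = 0.048190 m
angle = atan(0.048190 / 0.9740)
angle = 2.832 deg


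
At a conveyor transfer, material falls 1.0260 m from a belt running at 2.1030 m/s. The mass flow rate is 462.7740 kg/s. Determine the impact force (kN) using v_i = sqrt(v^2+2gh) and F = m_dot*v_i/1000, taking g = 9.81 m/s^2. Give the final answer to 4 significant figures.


v_i = sqrt(2.1030^2 + 2*9.81*1.0260) = 4.95507 m/s
F = 462.7740 * 4.95507 / 1000
F = 2.293 kN


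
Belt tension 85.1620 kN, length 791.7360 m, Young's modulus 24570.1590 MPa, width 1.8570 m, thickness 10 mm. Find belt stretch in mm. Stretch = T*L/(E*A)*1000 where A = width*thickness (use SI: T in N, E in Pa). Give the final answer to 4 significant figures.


A = 1.8570 * 0.01 = 0.01857 m^2
Stretch = 85.1620*1000 * 791.7360 / (24570.1590e6 * 0.01857) * 1000
Stretch = 147.8 mm


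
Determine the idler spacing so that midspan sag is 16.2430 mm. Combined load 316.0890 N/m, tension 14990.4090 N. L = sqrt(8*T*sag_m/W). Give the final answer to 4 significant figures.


sag = 16.2430/1000 = 0.016243 m
L = sqrt(8 * 14990.4090 * 0.016243 / 316.0890)
L = 2.482 m


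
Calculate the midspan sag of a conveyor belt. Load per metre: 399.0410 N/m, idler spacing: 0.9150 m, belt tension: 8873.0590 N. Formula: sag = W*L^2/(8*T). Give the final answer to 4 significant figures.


sag = 399.0410 * 0.9150^2 / (8 * 8873.0590)
sag = 0.004706 m


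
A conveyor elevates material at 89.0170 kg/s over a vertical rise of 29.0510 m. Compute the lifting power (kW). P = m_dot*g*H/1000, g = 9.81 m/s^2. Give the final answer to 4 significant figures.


P = 89.0170 * 9.81 * 29.0510 / 1000
P = 25.37 kW


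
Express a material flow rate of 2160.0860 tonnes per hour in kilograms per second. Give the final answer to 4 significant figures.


m_dot = 2160.0860 * 1000 / 3600
m_dot = 600.0 kg/s


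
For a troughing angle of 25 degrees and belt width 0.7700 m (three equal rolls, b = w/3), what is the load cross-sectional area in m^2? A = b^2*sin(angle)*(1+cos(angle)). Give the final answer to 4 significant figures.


b = 0.7700/3 = 0.256667 m
A = 0.256667^2 * sin(25 deg) * (1 + cos(25 deg))
A = 0.05307 m^2


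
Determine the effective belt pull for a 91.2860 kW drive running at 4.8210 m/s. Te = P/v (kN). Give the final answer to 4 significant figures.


Te = P / v = 91.2860 / 4.8210
Te = 18.94 kN


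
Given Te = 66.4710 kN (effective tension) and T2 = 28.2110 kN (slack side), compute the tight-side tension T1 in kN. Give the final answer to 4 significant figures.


T1 = Te + T2 = 66.4710 + 28.2110
T1 = 94.68 kN


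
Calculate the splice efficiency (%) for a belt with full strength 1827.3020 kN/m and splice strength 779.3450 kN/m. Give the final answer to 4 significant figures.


Eff = 779.3450 / 1827.3020 * 100
Eff = 42.65 %


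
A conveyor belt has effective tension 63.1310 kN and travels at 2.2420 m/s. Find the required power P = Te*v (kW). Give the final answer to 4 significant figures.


P = Te * v = 63.1310 * 2.2420
P = 141.5 kW


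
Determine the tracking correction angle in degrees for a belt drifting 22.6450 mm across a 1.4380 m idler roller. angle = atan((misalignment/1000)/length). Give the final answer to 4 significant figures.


misalign_m = 22.6450 / 1000 = 0.022645 m
angle = atan(0.022645 / 1.4380)
angle = 0.9022 deg
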